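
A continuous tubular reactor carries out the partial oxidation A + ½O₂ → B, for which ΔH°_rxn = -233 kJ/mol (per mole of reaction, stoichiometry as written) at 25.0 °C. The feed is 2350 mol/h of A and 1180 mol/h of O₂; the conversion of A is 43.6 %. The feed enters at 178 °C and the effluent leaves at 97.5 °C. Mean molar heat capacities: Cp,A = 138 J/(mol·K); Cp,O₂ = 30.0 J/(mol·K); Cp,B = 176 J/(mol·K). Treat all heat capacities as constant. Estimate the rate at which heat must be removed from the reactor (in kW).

Extent of reaction ξ = 0.436 × 2350 = 1024.6 mol/h
Reaction term: ξ·ΔH°_rxn = 1024.6 × -233 = -238730 kJ/h
Sensible, feed 178→25 °C: -55034 kJ/h
Outlet flows (mol/h): A 1325.4, O₂ 667.7, B 1024.6
Sensible, products 25→97.5 °C: 27787 kJ/h
Q = ΔH = -265980 kJ/h = -73.883 kW
Heat removed = 73.883 kW

Q_out = 73.9 kW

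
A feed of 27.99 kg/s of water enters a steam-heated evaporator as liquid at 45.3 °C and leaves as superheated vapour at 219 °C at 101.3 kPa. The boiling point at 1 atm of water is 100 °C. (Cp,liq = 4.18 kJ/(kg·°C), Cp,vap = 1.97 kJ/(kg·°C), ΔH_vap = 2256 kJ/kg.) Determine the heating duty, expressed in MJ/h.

Q = 274000 MJ/h

liquid 45.3→100 °C: 228.65 kJ/kg
vaporisation at 100 °C: 2256 kJ/kg
vapour 100→219 °C: 234.43 kJ/kg
Δh = 228.65 + 2256 + 234.43 = 2719.1 kJ/kg
Q = ṁ·Δh = 27.99 kg/s × 2719.1 kJ/kg = 76107 kJ/s
|Q| = 76107 kW = 273980 MJ/h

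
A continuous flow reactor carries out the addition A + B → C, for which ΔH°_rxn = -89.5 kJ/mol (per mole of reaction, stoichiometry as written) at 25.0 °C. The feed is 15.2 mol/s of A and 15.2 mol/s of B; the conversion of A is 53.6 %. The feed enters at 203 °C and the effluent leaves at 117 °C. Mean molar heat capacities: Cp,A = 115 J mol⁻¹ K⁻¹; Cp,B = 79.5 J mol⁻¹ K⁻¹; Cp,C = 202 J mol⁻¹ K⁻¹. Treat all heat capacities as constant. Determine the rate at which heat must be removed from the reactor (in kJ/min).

Extent of reaction ξ = 0.536 × 15.2 = 8.1472 mol/s
Reaction term: ξ·ΔH°_rxn = 8.1472 × -89.5 = -729.17 kJ/s
Sensible, feed 203→25 °C: -526.24 kJ/s
Outlet flows (mol/s): A 7.0528, B 7.0528, C 8.1472
Sensible, products 25→117 °C: 277.61 kJ/s
Q = ΔH = -977.8 kJ/s = -977.8 kW
Heat removed = 58668 kJ/min

Q_out = 58700 kJ/min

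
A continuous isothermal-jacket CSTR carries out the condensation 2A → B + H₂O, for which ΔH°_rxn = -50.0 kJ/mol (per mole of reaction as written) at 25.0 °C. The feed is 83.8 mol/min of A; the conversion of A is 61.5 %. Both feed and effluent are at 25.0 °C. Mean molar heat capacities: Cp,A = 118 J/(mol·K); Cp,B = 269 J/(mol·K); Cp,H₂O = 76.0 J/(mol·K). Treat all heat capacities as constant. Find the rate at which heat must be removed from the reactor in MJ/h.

Q_out = 77.3 MJ/h

Extent of reaction ξ = 0.615 × 83.8 / 2 = 25.768 mol/min
Reaction term: ξ·ΔH°_rxn = 25.768 × -50.0 = -1288.4 kJ/min
Q = ΔH = -1288.4 kJ/min = -21.474 kW
Heat removed = 77.305 MJ/h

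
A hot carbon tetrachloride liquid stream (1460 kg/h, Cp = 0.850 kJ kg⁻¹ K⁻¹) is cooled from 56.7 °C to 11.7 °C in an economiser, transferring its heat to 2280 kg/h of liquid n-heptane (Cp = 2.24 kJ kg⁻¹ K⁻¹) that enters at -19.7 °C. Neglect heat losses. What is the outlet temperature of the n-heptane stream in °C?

Heat released by hot stream: Q = 1460 × 0.850 × (56.7 − 11.7) = 55845 kJ/h
Energy balance on cold side (adiabatic exchanger): Q = ṁ_c·Cp_c·(T_c,out − T_c,in)
T_c,out = -19.7 + 55845/(2280 × 2.24) = -8.7654 °C

T_c,out = -8.77 °C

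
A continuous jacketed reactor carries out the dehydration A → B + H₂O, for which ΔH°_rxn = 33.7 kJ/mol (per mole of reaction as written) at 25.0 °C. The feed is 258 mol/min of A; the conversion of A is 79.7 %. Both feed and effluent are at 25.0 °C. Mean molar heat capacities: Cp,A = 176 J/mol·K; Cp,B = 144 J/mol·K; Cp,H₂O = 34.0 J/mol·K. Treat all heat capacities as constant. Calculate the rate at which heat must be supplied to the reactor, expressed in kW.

Q_in = 115 kW

Extent of reaction ξ = 0.797 × 258 = 205.63 mol/min
Reaction term: ξ·ΔH°_rxn = 205.63 × 33.7 = 6929.6 kJ/min
Q = ΔH = 6929.6 kJ/min = 115.49 kW
Heat supplied = 115.49 kW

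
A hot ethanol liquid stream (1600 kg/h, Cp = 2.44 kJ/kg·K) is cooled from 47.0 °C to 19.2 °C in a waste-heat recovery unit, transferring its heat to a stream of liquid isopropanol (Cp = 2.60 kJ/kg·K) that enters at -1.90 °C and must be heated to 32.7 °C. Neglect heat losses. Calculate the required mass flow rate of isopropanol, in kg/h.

Heat released by hot stream: Q = 1600 × 2.44 × (47.0 − 19.2) = 108530 kJ/h
Energy balance on cold side (adiabatic exchanger): Q = ṁ_c·Cp_c·(T_c,out − T_c,in)
ṁ_c = 108530 / [2.60 × (32.7 − -1.90)] = 1206.4 kg/h

ṁ_c = 1210 kg/h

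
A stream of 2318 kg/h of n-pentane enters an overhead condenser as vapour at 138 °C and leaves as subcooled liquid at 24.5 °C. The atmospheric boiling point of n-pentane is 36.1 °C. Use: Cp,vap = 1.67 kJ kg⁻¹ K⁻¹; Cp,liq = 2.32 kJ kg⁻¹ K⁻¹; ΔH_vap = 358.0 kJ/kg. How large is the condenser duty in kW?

vapour 138→36.1 °C: -170.17 kJ/kg
condensation at 36.1 °C: -358 kJ/kg
liquid 36.1→24.5 °C: -26.912 kJ/kg
Δh = -170.17 + -358 + -26.912 = -555.09 kJ/kg
Q = ṁ·Δh = 2318 kg/h × -555.09 kJ/kg = -1.2867e+06 kJ/h
|Q| = 357.41 kW

Q_c = 357 kW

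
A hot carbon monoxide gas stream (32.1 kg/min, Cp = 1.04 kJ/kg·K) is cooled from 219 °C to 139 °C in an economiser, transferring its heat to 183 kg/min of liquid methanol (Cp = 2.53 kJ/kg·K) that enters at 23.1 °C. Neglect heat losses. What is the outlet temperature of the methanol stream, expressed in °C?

Heat released by hot stream: Q = 32.1 × 1.04 × (219 − 139) = 2670.7 kJ/min
Energy balance on cold side (adiabatic exchanger): Q = ṁ_c·Cp_c·(T_c,out − T_c,in)
T_c,out = 23.1 + 2670.7/(183 × 2.53) = 28.868 °C

T_c,out = 28.9 °C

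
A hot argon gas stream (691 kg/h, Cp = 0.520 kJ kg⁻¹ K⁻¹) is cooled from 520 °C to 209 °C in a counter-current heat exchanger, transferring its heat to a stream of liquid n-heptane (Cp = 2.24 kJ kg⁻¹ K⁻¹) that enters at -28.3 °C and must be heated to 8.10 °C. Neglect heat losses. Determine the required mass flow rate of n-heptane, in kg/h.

Heat released by hot stream: Q = 691 × 0.520 × (520 − 209) = 111750 kJ/h
Energy balance on cold side (adiabatic exchanger): Q = ṁ_c·Cp_c·(T_c,out − T_c,in)
ṁ_c = 111750 / [2.24 × (8.10 − -28.3)] = 1370.5 kg/h

ṁ_c = 1370 kg/h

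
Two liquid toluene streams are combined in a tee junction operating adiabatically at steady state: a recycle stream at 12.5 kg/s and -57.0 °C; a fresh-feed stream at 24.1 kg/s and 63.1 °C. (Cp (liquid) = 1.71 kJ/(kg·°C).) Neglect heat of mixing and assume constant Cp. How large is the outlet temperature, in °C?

Energy balance with Q = 0: Σ ṁᵢCp,ᵢ(T_out − Tᵢ) = 0
Σ ṁᵢCp,ᵢTᵢ = 12.5×1.71×-57.0 + 24.1×1.71×63.1 = 1382
Σ ṁᵢCp,ᵢ = 12.5×1.71 + 24.1×1.71 = 62.586
T_out = 1382 / 62.586 = 22.082 °C

T_out = 22.1 °C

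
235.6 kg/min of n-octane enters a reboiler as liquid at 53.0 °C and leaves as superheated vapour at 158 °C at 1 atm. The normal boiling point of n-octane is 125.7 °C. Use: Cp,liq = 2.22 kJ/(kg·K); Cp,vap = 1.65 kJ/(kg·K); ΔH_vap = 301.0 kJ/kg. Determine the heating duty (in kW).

Q = 2020 kW

liquid 53.0→125.7 °C: 161.39 kJ/kg
vaporisation at 125.7 °C: 301 kJ/kg
vapour 125.7→158 °C: 53.295 kJ/kg
Δh = 161.39 + 301 + 53.295 = 515.69 kJ/kg
Q = ṁ·Δh = 235.6 kg/min × 515.69 kJ/kg = 121500 kJ/min
|Q| = 2024.9 kW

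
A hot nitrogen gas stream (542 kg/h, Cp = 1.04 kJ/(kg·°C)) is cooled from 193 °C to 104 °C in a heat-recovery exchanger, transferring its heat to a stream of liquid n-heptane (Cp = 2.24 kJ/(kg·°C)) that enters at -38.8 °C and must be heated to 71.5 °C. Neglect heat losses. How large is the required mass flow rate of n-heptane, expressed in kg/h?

ṁ_c = 203 kg/h

Heat released by hot stream: Q = 542 × 1.04 × (193 − 104) = 50168 kJ/h
Energy balance on cold side (adiabatic exchanger): Q = ṁ_c·Cp_c·(T_c,out − T_c,in)
ṁ_c = 50168 / [2.24 × (71.5 − -38.8)] = 203.05 kg/h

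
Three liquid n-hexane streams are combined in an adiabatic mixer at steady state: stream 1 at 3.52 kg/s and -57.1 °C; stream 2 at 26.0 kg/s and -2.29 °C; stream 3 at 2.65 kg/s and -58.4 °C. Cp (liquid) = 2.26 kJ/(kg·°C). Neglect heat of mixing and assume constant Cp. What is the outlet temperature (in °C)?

T_out = -12.9 °C

Energy balance with Q = 0: Σ ṁᵢCp,ᵢ(T_out − Tᵢ) = 0
T_out = Σ ṁᵢCp,ᵢTᵢ / Σ ṁᵢCp,ᵢ
      = -938.56 / 72.704 = -12.909 °C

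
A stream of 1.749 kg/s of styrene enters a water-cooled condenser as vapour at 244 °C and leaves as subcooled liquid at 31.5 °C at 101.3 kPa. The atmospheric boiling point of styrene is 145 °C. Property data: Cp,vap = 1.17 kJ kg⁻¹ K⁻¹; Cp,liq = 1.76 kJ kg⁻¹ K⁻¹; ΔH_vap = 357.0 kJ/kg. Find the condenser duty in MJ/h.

Q_c = 4230 MJ/h

vapour 244→145 °C: -115.83 kJ/kg
condensation at 145 °C: -357 kJ/kg
liquid 145→31.5 °C: -199.76 kJ/kg
Δh = -115.83 + -357 + -199.76 = -672.59 kJ/kg
Q = ṁ·Δh = 1.749 kg/s × -672.59 kJ/kg = -1176.4 kJ/s
|Q| = 1176.4 kW = 4234.9 MJ/h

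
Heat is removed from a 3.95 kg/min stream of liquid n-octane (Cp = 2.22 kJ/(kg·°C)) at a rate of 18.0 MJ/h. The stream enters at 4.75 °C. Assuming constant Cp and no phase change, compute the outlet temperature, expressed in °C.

Q = 18.0 MJ/h = 300 kJ/min
ΔT = Q/(ṁ·Cp) = 300/(3.95×2.22) = 34.211 K
T_out = 4.75 − 34.211 = -29.461 °C

T_out = -29.5 °C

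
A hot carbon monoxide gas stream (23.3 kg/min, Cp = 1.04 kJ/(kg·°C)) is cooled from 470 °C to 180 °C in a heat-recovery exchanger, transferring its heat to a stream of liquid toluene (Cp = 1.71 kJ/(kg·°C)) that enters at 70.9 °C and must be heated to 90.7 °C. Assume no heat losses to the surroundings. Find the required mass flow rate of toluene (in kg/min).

Heat released by hot stream: Q = 23.3 × 1.04 × (470 − 180) = 7027.3 kJ/min
Energy balance on cold side (adiabatic exchanger): Q = ṁ_c·Cp_c·(T_c,out − T_c,in)
ṁ_c = 7027.3 / [1.71 × (90.7 − 70.9)] = 207.55 kg/min

ṁ_c = 208 kg/min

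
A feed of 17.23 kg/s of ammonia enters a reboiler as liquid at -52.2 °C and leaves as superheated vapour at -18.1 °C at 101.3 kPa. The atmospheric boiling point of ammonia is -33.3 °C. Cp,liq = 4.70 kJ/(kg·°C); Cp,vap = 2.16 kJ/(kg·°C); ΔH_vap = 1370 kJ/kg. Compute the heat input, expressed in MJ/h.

liquid -52.2→-33.3 °C: 88.83 kJ/kg
vaporisation at -33.3 °C: 1370 kJ/kg
vapour -33.3→-18.1 °C: 32.832 kJ/kg
Δh = 88.83 + 1370 + 32.832 = 1491.7 kJ/kg
Q = ṁ·Δh = 17.23 kg/s × 1491.7 kJ/kg = 25701 kJ/s
|Q| = 25701 kW = 92525 MJ/h

Q = 92500 MJ/h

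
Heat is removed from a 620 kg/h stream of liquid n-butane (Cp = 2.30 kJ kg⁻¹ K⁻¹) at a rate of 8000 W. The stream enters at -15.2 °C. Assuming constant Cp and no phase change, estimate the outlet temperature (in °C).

Q = 8000 W = 28800 kJ/h
ΔT = Q/(ṁ·Cp) = 28800/(620×2.30) = 20.196 K
T_out = -15.2 − 20.196 = -35.396 °C

T_out = -35.4 °C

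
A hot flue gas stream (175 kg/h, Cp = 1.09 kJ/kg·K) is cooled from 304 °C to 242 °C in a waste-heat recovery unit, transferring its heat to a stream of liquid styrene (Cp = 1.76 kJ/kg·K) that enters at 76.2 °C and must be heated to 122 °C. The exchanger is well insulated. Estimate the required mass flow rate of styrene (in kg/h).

Heat released by hot stream: Q = 175 × 1.09 × (304 − 242) = 11826 kJ/h
Energy balance on cold side (adiabatic exchanger): Q = ṁ_c·Cp_c·(T_c,out − T_c,in)
ṁ_c = 11826 / [1.76 × (122 − 76.2)] = 146.72 kg/h

ṁ_c = 147 kg/h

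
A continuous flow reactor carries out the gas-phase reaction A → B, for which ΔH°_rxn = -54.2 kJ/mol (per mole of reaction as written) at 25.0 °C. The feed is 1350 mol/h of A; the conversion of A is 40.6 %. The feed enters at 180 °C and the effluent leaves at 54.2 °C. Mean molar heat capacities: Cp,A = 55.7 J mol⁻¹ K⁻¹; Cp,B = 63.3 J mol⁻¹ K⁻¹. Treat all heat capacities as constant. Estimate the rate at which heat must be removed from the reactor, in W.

Extent of reaction ξ = 0.406 × 1350 = 548.1 mol/h
Reaction term: ξ·ΔH°_rxn = 548.1 × -54.2 = -29707 kJ/h
Sensible, feed 180→25 °C: -11655 kJ/h
Outlet flows (mol/h): A 801.9, B 548.1
Sensible, products 25→54.2 °C: 2317.3 kJ/h
Q = ΔH = -39045 kJ/h = -10.846 kW
Heat removed = 10846 W

Q_out = 10800 W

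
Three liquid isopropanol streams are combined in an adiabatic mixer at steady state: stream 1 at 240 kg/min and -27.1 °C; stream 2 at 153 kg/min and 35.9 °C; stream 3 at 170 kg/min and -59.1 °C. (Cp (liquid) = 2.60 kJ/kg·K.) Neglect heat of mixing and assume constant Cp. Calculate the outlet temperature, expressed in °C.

No heat crosses the boundary, so H_out = H_in.
Σ ṁᵢCp,ᵢTᵢ = 240×2.60×-27.1 + 153×2.60×35.9 + 170×2.60×-59.1 = -28752
Σ ṁᵢCp,ᵢ = 240×2.60 + 153×2.60 + 170×2.60 = 1463.8
T_out = -28752 / 1463.8 = -19.642 °C

T_out = -19.6 °C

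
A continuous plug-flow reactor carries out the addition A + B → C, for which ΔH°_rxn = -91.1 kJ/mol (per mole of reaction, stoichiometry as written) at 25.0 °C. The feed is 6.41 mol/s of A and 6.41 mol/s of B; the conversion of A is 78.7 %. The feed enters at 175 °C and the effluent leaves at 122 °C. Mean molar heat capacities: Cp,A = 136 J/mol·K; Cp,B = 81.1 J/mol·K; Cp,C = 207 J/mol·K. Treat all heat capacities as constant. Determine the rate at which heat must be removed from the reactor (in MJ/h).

Q_out = 1940 MJ/h

Extent of reaction ξ = 0.787 × 6.41 = 5.0447 mol/s
Reaction term: ξ·ΔH°_rxn = 5.0447 × -91.1 = -459.57 kJ/s
Sensible, feed 175→25 °C: -208.74 kJ/s
Outlet flows (mol/s): A 1.3653, B 1.3653, C 5.0447
Sensible, products 25→122 °C: 130.04 kJ/s
Q = ΔH = -538.27 kJ/s = -538.27 kW
Heat removed = 1937.8 MJ/h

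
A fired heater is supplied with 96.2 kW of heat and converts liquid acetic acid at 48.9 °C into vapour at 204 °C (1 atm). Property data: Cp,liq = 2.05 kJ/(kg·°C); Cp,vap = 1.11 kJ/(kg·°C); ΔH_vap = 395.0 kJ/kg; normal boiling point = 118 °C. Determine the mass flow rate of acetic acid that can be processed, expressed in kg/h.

Δh = 2.05×(118−48.9) + 395.0 + 1.11×(204−118) = 632.12 kJ/kg
Q = 96.2 kW = 96.2 kJ/s = 346320 kJ/h
ṁ = Q/Δh = 346320 / 632.12 = 547.87 kg/h

ṁ = 548 kg/h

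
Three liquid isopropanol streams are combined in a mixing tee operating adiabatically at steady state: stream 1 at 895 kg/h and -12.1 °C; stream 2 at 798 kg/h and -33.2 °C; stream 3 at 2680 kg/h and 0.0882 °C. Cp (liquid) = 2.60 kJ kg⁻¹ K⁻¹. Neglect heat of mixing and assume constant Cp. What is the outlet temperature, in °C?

Adiabatic, steady state ⇒ Σ ṁᵢCp,ᵢ(T_out − Tᵢ) = 0
Σ ṁᵢCp,ᵢTᵢ = 895×2.60×-12.1 + 798×2.60×-33.2 + 2680×2.60×0.0882 = -96425
Σ ṁᵢCp,ᵢ = 895×2.60 + 798×2.60 + 2680×2.60 = 11370
T_out = -96425 / 11370 = -8.4808 °C

T_out = -8.48 °C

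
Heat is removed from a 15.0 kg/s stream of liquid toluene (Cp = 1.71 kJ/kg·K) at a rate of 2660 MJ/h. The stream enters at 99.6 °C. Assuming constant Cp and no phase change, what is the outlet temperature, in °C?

Q = 2660 MJ/h = 738.89 kJ/s
ΔT = Q/(ṁ·Cp) = 738.89/(15.0×1.71) = 28.807 K
T_out = 99.6 − 28.807 = 70.793 °C

T_out = 70.8 °C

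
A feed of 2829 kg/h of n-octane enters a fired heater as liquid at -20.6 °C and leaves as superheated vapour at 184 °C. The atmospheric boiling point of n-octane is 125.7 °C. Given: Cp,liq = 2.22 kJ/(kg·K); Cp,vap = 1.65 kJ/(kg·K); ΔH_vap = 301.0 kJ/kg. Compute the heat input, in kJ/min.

Q = 34000 kJ/min

liquid -20.6→125.7 °C: 324.79 kJ/kg
vaporisation at 125.7 °C: 301 kJ/kg
vapour 125.7→184 °C: 96.195 kJ/kg
Δh = 324.79 + 301 + 96.195 = 721.98 kJ/kg
Q = ṁ·Δh = 2829 kg/h × 721.98 kJ/kg = 2.0425e+06 kJ/h
|Q| = 567.36 kW = 34041 kJ/min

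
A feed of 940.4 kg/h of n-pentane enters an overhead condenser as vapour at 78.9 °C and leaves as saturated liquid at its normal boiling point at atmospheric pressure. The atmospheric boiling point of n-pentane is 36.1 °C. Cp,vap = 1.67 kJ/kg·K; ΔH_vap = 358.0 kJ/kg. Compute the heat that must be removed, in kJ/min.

vapour 78.9→36.1 °C: -71.476 kJ/kg
condensation at 36.1 °C: -358 kJ/kg
Δh = -71.476 + -358 = -429.48 kJ/kg
Q = ṁ·Δh = 940.4 kg/h × -429.48 kJ/kg = -403880 kJ/h
|Q| = 112.19 kW = 6731.3 kJ/min

Q_c = 6730 kJ/min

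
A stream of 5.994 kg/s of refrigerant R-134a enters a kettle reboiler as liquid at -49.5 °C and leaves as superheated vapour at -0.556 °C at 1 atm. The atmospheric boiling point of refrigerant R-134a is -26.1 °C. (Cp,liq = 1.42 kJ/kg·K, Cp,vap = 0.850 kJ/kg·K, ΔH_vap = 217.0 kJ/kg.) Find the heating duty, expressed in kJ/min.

liquid -49.5→-26.1 °C: 33.228 kJ/kg
vaporisation at -26.1 °C: 217 kJ/kg
vapour -26.1→-0.556 °C: 21.712 kJ/kg
Δh = 33.228 + 217 + 21.712 = 271.94 kJ/kg
Q = ṁ·Δh = 5.994 kg/s × 271.94 kJ/kg = 1630 kJ/s
|Q| = 1630 kW = 97801 kJ/min

Q = 97800 kJ/min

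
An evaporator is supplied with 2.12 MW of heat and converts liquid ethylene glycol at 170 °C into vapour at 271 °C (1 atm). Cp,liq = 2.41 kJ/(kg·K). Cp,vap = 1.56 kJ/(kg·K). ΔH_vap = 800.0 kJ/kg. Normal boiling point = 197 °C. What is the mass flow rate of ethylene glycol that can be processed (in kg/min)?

ṁ = 130 kg/min

Δh = 2.41×(197−170) + 800.0 + 1.56×(271−197) = 980.51 kJ/kg
Q = 2.12 MW = 2120 kJ/s = 127200 kJ/min
ṁ = Q/Δh = 127200 / 980.51 = 129.73 kg/min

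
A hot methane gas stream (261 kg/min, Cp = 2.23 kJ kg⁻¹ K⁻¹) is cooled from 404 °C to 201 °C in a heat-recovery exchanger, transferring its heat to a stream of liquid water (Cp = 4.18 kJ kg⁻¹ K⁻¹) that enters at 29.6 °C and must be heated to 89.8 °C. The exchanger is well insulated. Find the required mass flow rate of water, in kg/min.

Heat released by hot stream: Q = 261 × 2.23 × (404 − 201) = 118150 kJ/min
Energy balance on cold side (adiabatic exchanger): Q = ṁ_c·Cp_c·(T_c,out − T_c,in)
ṁ_c = 118150 / [4.18 × (89.8 − 29.6)] = 469.54 kg/min

ṁ_c = 470 kg/min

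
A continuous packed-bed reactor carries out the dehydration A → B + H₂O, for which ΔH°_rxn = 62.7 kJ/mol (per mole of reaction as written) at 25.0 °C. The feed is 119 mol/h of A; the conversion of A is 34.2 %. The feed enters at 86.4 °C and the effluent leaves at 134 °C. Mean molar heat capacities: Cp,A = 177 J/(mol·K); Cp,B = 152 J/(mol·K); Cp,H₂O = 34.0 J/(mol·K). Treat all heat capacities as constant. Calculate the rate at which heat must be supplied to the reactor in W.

Extent of reaction ξ = 0.342 × 119 = 40.698 mol/h
Reaction term: ξ·ΔH°_rxn = 40.698 × 62.7 = 2551.8 kJ/h
Sensible, feed 86.4→25 °C: -1293.3 kJ/h
Outlet flows (mol/h): A 78.302, B 40.698, H₂O 40.698
Sensible, products 25→134 °C: 2335.8 kJ/h
Q = ΔH = 3594.3 kJ/h = 0.99841 kW
Heat supplied = 998.41 W

Q_in = 998 W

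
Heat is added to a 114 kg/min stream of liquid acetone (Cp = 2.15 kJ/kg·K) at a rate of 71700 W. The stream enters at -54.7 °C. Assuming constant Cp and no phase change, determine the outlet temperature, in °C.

T_out = -37.1 °C

Q = 71700 W = 4302 kJ/min
ΔT = Q/(ṁ·Cp) = 4302/(114×2.15) = 17.552 K
T_out = -54.7 + 17.552 = -37.148 °C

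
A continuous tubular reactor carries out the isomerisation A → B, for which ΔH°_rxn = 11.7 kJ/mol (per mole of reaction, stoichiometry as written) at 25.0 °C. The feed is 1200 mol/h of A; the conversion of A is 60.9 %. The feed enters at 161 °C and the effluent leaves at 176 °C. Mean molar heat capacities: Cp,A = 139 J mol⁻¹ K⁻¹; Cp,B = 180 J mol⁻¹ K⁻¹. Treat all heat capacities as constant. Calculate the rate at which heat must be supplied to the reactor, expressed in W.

Extent of reaction ξ = 0.609 × 1200 = 730.8 mol/h
Reaction term: ξ·ΔH°_rxn = 730.8 × 11.7 = 8550.4 kJ/h
Sensible, feed 161→25 °C: -22685 kJ/h
Outlet flows (mol/h): A 469.2, B 730.8
Sensible, products 25→176 °C: 29711 kJ/h
Q = ΔH = 15577 kJ/h = 4.3269 kW
Heat supplied = 4326.9 W

Q_in = 4330 W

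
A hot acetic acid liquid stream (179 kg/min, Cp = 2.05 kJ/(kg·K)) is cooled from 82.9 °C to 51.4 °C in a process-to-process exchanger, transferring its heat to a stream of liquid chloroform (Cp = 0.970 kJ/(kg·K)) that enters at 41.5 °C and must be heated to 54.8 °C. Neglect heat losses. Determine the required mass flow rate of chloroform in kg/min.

ṁ_c = 896 kg/min

Heat released by hot stream: Q = 179 × 2.05 × (82.9 − 51.4) = 11559 kJ/min
Energy balance on cold side (adiabatic exchanger): Q = ṁ_c·Cp_c·(T_c,out − T_c,in)
ṁ_c = 11559 / [0.970 × (54.8 − 41.5)] = 895.97 kg/min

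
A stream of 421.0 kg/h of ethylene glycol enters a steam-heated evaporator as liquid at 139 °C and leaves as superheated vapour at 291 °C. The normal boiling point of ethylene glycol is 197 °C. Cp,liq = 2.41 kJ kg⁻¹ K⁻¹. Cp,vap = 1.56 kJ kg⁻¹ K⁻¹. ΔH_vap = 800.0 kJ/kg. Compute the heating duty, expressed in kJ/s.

Q = 127 kJ/s

liquid 139→197 °C: 139.78 kJ/kg
vaporisation at 197 °C: 800 kJ/kg
vapour 197→291 °C: 146.64 kJ/kg
Δh = 139.78 + 800 + 146.64 = 1086.4 kJ/kg
Q = ṁ·Δh = 421.0 kg/h × 1086.4 kJ/kg = 457380 kJ/h
|Q| = 127.05 kW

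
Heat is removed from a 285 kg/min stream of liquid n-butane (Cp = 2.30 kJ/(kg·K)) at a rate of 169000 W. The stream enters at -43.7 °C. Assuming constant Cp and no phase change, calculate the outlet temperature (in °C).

T_out = -59.2 °C

Q = 169000 W = 10140 kJ/min
ΔT = Q/(ṁ·Cp) = 10140/(285×2.30) = 15.469 K
T_out = -43.7 − 15.469 = -59.169 °C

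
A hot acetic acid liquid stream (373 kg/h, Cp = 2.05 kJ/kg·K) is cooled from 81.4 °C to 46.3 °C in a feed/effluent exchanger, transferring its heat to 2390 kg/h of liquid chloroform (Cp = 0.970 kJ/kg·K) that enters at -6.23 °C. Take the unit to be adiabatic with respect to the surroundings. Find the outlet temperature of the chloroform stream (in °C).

Heat released by hot stream: Q = 373 × 2.05 × (81.4 − 46.3) = 26839 kJ/h
Energy balance on cold side (adiabatic exchanger): Q = ṁ_c·Cp_c·(T_c,out − T_c,in)
T_c,out = -6.23 + 26839/(2390 × 0.970) = 5.3471 °C

T_c,out = 5.35 °C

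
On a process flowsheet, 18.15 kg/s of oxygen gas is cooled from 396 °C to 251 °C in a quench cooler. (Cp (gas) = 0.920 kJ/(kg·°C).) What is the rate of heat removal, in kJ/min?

Q = ṁ·Cp·ΔT = 18.15 × 0.920 × (251 − 396) = -2421.2 kJ/s
Cooling duty = 145270 kJ/min

Q_c = 145000 kJ/min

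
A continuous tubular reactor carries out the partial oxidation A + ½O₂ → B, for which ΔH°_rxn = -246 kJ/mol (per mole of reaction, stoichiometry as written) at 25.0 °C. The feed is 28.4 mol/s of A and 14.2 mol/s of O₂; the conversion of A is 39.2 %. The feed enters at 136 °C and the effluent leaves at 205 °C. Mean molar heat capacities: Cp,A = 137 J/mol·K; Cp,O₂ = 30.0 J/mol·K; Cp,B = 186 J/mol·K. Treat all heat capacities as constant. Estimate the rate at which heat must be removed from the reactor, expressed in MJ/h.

Q_out = 8540 MJ/h

Extent of reaction ξ = 0.392 × 28.4 = 11.133 mol/s
Reaction term: ξ·ΔH°_rxn = 11.133 × -246 = -2738.7 kJ/s
Sensible, feed 136→25 °C: -479.16 kJ/s
Outlet flows (mol/s): A 17.267, O₂ 8.6336, B 11.133
Sensible, products 25→205 °C: 845.16 kJ/s
Q = ΔH = -2372.7 kJ/s = -2372.7 kW
Heat removed = 8541.6 MJ/h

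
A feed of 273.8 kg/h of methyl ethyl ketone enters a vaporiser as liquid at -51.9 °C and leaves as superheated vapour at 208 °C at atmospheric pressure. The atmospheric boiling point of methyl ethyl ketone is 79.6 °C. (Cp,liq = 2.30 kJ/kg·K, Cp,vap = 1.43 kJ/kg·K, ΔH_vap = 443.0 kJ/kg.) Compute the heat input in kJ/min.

Q = 4240 kJ/min

liquid -51.9→79.6 °C: 302.45 kJ/kg
vaporisation at 79.6 °C: 443 kJ/kg
vapour 79.6→208 °C: 183.61 kJ/kg
Δh = 302.45 + 443 + 183.61 = 929.06 kJ/kg
Q = ṁ·Δh = 273.8 kg/h × 929.06 kJ/kg = 254380 kJ/h
|Q| = 70.66 kW = 4239.6 kJ/min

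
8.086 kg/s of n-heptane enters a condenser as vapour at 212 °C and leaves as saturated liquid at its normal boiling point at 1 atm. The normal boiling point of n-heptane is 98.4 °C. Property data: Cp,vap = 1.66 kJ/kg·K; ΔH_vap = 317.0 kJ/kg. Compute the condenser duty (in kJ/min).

Q_c = 245000 kJ/min

vapour 212→98.4 °C: -188.58 kJ/kg
condensation at 98.4 °C: -317 kJ/kg
Δh = -188.58 + -317 = -505.58 kJ/kg
Q = ṁ·Δh = 8.086 kg/s × -505.58 kJ/kg = -4088.1 kJ/s
|Q| = 4088.1 kW = 245290 kJ/min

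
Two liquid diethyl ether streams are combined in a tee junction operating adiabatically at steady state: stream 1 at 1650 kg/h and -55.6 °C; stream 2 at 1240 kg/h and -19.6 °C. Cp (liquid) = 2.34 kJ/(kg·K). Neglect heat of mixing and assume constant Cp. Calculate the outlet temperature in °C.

No heat crosses the boundary, so H_out = H_in.
Σ ṁᵢCp,ᵢTᵢ = 1650×2.34×-55.6 + 1240×2.34×-19.6 = -271540
Σ ṁᵢCp,ᵢ = 1650×2.34 + 1240×2.34 = 6762.6
T_out = -271540 / 6762.6 = -40.154 °C

T_out = -40.2 °C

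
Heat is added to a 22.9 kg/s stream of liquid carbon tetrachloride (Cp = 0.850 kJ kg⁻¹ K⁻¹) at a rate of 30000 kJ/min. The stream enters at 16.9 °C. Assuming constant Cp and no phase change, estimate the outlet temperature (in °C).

T_out = 42.6 °C

Q = 30000 kJ/min = 500 kJ/s
ΔT = Q/(ṁ·Cp) = 500/(22.9×0.850) = 25.687 K
T_out = 16.9 + 25.687 = 42.587 °C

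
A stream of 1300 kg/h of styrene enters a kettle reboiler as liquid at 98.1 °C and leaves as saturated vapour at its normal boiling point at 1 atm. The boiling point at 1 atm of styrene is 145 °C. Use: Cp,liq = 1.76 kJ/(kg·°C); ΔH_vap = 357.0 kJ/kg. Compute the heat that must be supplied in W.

Q = 159000 W

liquid 98.1→145 °C: 82.544 kJ/kg
vaporisation at 145 °C: 357 kJ/kg
Δh = 82.544 + 357 = 439.54 kJ/kg
Q = ṁ·Δh = 1300 kg/h × 439.54 kJ/kg = 571410 kJ/h
|Q| = 158.72 kW = 158720 W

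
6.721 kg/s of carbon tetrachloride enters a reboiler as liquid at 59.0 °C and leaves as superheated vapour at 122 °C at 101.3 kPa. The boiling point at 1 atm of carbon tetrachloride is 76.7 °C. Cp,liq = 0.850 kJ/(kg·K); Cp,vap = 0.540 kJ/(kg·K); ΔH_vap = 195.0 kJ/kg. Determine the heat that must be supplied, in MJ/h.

Q = 5670 MJ/h

liquid 59.0→76.7 °C: 15.045 kJ/kg
vaporisation at 76.7 °C: 195 kJ/kg
vapour 76.7→122 °C: 24.462 kJ/kg
Δh = 15.045 + 195 + 24.462 = 234.51 kJ/kg
Q = ṁ·Δh = 6.721 kg/s × 234.51 kJ/kg = 1576.1 kJ/s
|Q| = 1576.1 kW = 5674 MJ/h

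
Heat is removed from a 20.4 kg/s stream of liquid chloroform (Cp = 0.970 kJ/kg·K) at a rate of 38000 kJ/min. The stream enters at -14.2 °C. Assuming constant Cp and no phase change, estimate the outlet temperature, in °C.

T_out = -46.2 °C

Q = 38000 kJ/min = 633.33 kJ/s
ΔT = Q/(ṁ·Cp) = 633.33/(20.4×0.970) = 32.006 K
T_out = -14.2 − 32.006 = -46.206 °C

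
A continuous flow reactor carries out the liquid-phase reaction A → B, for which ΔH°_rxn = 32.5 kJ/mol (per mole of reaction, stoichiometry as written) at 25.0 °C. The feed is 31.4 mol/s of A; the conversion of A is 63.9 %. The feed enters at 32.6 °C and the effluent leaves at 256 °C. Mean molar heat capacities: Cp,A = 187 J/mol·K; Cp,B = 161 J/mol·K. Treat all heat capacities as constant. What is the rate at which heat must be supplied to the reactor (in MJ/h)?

Extent of reaction ξ = 0.639 × 31.4 = 20.065 mol/s
Reaction term: ξ·ΔH°_rxn = 20.065 × 32.5 = 652.1 kJ/s
Sensible, feed 32.6→25 °C: -44.626 kJ/s
Outlet flows (mol/s): A 11.335, B 20.065
Sensible, products 25→256 °C: 1235.9 kJ/s
Q = ΔH = 1843.4 kJ/s = 1843.4 kW
Heat supplied = 6636.1 MJ/h

Q_in = 6640 MJ/h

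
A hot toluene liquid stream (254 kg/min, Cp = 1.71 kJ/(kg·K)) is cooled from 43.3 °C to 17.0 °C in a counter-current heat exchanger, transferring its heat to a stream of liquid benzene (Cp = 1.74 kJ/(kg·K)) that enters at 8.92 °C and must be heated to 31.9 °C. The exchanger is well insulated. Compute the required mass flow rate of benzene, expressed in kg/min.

ṁ_c = 286 kg/min

Heat released by hot stream: Q = 254 × 1.71 × (43.3 − 17.0) = 11423 kJ/min
Energy balance on cold side (adiabatic exchanger): Q = ṁ_c·Cp_c·(T_c,out − T_c,in)
ṁ_c = 11423 / [1.74 × (31.9 − 8.92)] = 285.68 kg/min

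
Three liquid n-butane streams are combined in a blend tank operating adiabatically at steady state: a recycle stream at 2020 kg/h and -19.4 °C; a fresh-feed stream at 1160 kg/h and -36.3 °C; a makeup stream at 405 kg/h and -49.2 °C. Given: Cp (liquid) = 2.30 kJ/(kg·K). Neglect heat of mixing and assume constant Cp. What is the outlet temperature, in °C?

Adiabatic, steady state ⇒ Σ ṁᵢCp,ᵢ(T_out − Tᵢ) = 0
T_out = Σ ṁᵢCp,ᵢTᵢ / Σ ṁᵢCp,ᵢ
      = -232810 / 8245.5 = -28.235 °C

T_out = -28.2 °C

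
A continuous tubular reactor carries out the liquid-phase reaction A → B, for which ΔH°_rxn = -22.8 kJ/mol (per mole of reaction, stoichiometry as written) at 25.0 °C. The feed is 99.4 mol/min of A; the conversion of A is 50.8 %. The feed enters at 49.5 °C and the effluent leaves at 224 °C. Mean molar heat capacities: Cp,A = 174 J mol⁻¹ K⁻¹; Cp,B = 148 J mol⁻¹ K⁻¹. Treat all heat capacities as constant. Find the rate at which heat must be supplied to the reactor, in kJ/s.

Extent of reaction ξ = 0.508 × 99.4 = 50.495 mol/min
Reaction term: ξ·ΔH°_rxn = 50.495 × -22.8 = -1151.3 kJ/min
Sensible, feed 49.5→25 °C: -423.74 kJ/min
Outlet flows (mol/min): A 48.905, B 50.495
Sensible, products 25→224 °C: 3180.6 kJ/min
Q = ΔH = 1605.5 kJ/min = 26.759 kW
Heat supplied = 26.759 kJ/s

Q_in = 26.8 kJ/s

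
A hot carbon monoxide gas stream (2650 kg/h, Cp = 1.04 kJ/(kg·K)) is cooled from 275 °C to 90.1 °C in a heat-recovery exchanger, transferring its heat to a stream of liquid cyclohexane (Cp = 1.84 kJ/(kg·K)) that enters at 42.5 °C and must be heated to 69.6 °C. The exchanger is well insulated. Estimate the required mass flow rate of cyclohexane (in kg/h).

ṁ_c = 10200 kg/h

Heat released by hot stream: Q = 2650 × 1.04 × (275 − 90.1) = 509580 kJ/h
Energy balance on cold side (adiabatic exchanger): Q = ṁ_c·Cp_c·(T_c,out − T_c,in)
ṁ_c = 509580 / [1.84 × (69.6 − 42.5)] = 10219 kg/h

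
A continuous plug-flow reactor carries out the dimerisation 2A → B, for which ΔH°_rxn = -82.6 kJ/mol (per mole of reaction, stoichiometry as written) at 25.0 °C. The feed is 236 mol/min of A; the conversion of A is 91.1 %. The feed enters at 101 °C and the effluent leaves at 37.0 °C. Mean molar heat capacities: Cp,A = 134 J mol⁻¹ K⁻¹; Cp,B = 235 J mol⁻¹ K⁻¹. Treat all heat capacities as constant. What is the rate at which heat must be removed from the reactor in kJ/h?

Q_out = 657000 kJ/h

Extent of reaction ξ = 0.911 × 236 / 2 = 107.5 mol/min
Reaction term: ξ·ΔH°_rxn = 107.5 × -82.6 = -8879.3 kJ/min
Sensible, feed 101→25 °C: -2403.4 kJ/min
Outlet flows (mol/min): A 21.004, B 107.5
Sensible, products 25→37.0 °C: 336.92 kJ/min
Q = ΔH = -10946 kJ/min = -182.43 kW
Heat removed = 656750 kJ/h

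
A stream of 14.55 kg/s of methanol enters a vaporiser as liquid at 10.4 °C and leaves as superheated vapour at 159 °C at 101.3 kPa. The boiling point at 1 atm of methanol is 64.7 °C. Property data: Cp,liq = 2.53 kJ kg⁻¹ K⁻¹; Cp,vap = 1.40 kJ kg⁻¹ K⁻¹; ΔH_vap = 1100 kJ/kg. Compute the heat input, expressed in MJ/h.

liquid 10.4→64.7 °C: 137.38 kJ/kg
vaporisation at 64.7 °C: 1100 kJ/kg
vapour 64.7→159 °C: 132.02 kJ/kg
Δh = 137.38 + 1100 + 132.02 = 1369.4 kJ/kg
Q = ṁ·Δh = 14.55 kg/s × 1369.4 kJ/kg = 19925 kJ/s
|Q| = 19925 kW = 71729 MJ/h

Q = 71700 MJ/h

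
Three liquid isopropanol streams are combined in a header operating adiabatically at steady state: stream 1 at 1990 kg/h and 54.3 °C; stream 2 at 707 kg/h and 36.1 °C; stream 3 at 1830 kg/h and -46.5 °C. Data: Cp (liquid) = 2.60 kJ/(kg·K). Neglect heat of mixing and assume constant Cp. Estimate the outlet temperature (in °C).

Adiabatic, steady state ⇒ Σ ṁᵢCp,ᵢ(T_out − Tᵢ) = 0
T_out = Σ ṁᵢCp,ᵢTᵢ / Σ ṁᵢCp,ᵢ
      = 126060 / 11770 = 10.71 °C

T_out = 10.7 °C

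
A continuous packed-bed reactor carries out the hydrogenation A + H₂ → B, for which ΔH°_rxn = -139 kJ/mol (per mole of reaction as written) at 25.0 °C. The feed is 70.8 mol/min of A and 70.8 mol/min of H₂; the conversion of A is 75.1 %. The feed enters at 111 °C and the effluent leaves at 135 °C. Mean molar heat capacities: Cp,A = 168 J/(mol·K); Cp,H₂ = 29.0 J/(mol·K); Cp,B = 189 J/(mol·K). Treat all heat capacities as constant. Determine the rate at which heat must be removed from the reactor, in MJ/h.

Q_out = 426 MJ/h

Extent of reaction ξ = 0.751 × 70.8 = 53.171 mol/min
Reaction term: ξ·ΔH°_rxn = 53.171 × -139 = -7390.7 kJ/min
Sensible, feed 111→25 °C: -1199.5 kJ/min
Outlet flows (mol/min): A 17.629, H₂ 17.629, B 53.171
Sensible, products 25→135 °C: 1487.4 kJ/min
Q = ΔH = -7102.8 kJ/min = -118.38 kW
Heat removed = 426.17 MJ/h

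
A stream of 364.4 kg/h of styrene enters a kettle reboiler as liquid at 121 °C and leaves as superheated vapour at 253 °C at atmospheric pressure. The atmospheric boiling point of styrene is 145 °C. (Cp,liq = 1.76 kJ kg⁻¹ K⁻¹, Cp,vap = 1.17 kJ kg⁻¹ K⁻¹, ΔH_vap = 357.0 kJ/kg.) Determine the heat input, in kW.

liquid 121→145 °C: 42.24 kJ/kg
vaporisation at 145 °C: 357 kJ/kg
vapour 145→253 °C: 126.36 kJ/kg
Δh = 42.24 + 357 + 126.36 = 525.6 kJ/kg
Q = ṁ·Δh = 364.4 kg/h × 525.6 kJ/kg = 191530 kJ/h
|Q| = 53.202 kW

Q = 53.2 kW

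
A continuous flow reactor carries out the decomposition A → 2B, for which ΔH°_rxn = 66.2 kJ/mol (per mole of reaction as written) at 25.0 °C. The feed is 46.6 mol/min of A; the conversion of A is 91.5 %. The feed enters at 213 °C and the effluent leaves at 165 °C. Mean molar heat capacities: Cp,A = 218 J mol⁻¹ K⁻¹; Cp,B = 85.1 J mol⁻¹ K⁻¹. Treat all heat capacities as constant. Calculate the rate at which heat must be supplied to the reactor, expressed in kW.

Extent of reaction ξ = 0.915 × 46.6 = 42.639 mol/min
Reaction term: ξ·ΔH°_rxn = 42.639 × 66.2 = 2822.7 kJ/min
Sensible, feed 213→25 °C: -1909.9 kJ/min
Outlet flows (mol/min): A 3.961, B 85.278
Sensible, products 25→165 °C: 1136.9 kJ/min
Q = ΔH = 2049.7 kJ/min = 34.162 kW
Heat supplied = 34.162 kW

Q_in = 34.2 kW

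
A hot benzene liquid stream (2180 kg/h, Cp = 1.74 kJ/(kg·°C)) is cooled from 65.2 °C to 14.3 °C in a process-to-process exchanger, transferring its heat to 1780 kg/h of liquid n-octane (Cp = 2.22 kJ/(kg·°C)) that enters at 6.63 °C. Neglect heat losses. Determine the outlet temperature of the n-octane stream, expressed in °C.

T_c,out = 55.5 °C

Heat released by hot stream: Q = 2180 × 1.74 × (65.2 − 14.3) = 193070 kJ/h
Energy balance on cold side (adiabatic exchanger): Q = ṁ_c·Cp_c·(T_c,out − T_c,in)
T_c,out = 6.63 + 193070/(1780 × 2.22) = 55.49 °C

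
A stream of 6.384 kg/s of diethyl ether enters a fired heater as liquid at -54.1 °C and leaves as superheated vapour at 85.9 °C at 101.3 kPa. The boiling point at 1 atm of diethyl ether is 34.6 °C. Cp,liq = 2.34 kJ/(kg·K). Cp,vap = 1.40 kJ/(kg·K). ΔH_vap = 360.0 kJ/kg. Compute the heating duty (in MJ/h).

Q = 14700 MJ/h

liquid -54.1→34.6 °C: 207.56 kJ/kg
vaporisation at 34.6 °C: 360 kJ/kg
vapour 34.6→85.9 °C: 71.82 kJ/kg
Δh = 207.56 + 360 + 71.82 = 639.38 kJ/kg
Q = ṁ·Δh = 6.384 kg/s × 639.38 kJ/kg = 4081.8 kJ/s
|Q| = 4081.8 kW = 14694 MJ/h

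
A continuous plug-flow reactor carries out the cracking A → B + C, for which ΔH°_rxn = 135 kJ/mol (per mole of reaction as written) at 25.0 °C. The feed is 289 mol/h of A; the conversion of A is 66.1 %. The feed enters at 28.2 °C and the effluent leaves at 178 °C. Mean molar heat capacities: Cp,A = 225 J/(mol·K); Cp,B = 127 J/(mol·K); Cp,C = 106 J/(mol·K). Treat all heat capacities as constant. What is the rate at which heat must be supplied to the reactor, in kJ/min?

Q_in = 596 kJ/min

Extent of reaction ξ = 0.661 × 289 = 191.03 mol/h
Reaction term: ξ·ΔH°_rxn = 191.03 × 135 = 25789 kJ/h
Sensible, feed 28.2→25 °C: -208.08 kJ/h
Outlet flows (mol/h): A 97.971, B 191.03, C 191.03
Sensible, products 25→178 °C: 10183 kJ/h
Q = ΔH = 35763 kJ/h = 9.9343 kW
Heat supplied = 596.06 kJ/min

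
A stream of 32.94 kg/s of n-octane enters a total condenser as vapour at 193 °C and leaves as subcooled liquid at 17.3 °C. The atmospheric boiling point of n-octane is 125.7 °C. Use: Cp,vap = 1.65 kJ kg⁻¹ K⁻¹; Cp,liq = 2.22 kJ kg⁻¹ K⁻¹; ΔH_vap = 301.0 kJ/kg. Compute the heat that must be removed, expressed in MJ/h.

Q_c = 77400 MJ/h

vapour 193→125.7 °C: -111.04 kJ/kg
condensation at 125.7 °C: -301 kJ/kg
liquid 125.7→17.3 °C: -240.65 kJ/kg
Δh = -111.04 + -301 + -240.65 = -652.69 kJ/kg
Q = ṁ·Δh = 32.94 kg/s × -652.69 kJ/kg = -21500 kJ/s
|Q| = 21500 kW = 77399 MJ/h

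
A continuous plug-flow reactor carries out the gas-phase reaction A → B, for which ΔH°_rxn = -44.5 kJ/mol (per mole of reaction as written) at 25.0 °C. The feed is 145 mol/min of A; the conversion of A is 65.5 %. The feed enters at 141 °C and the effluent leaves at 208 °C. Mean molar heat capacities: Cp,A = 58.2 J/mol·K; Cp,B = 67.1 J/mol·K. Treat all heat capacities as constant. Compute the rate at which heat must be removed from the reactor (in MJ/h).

Extent of reaction ξ = 0.655 × 145 = 94.975 mol/min
Reaction term: ξ·ΔH°_rxn = 94.975 × -44.5 = -4226.4 kJ/min
Sensible, feed 141→25 °C: -978.92 kJ/min
Outlet flows (mol/min): A 50.025, B 94.975
Sensible, products 25→208 °C: 1699 kJ/min
Q = ΔH = -3506.3 kJ/min = -58.438 kW
Heat removed = 210.38 MJ/h

Q_out = 210 MJ/h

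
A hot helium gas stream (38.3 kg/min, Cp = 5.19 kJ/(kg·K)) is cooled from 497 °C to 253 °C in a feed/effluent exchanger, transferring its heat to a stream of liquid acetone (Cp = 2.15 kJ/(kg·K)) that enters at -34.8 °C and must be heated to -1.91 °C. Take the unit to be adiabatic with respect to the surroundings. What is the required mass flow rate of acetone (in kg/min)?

Heat released by hot stream: Q = 38.3 × 5.19 × (497 − 253) = 48502 kJ/min
Energy balance on cold side (adiabatic exchanger): Q = ṁ_c·Cp_c·(T_c,out − T_c,in)
ṁ_c = 48502 / [2.15 × (-1.91 − -34.8)] = 685.89 kg/min

ṁ_c = 686 kg/min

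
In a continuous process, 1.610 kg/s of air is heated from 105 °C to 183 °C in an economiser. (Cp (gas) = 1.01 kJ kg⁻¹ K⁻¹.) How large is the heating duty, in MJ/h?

Q = 457 MJ/h

Q = ṁ·Cp·ΔT = 1.610 × 1.01 × (183 − 105) = 126.84 kJ/s
Heating duty = 456.61 MJ/h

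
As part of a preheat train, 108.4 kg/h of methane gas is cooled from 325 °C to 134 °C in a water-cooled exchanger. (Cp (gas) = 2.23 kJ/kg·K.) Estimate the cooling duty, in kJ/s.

Q = ṁ·Cp·ΔT = 108.4 × 2.23 × (134 − 325) = -46171 kJ/h
Converting: 46171 / 3600 s = 12.825 kW

Q_c = 12.8 kJ/s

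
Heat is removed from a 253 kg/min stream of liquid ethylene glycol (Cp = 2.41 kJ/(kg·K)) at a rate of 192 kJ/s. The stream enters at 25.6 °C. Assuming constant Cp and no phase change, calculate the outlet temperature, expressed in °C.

Q = 192 kJ/s = 11520 kJ/min
ΔT = Q/(ṁ·Cp) = 11520/(253×2.41) = 18.894 K
T_out = 25.6 − 18.894 = 6.7064 °C

T_out = 6.71 °C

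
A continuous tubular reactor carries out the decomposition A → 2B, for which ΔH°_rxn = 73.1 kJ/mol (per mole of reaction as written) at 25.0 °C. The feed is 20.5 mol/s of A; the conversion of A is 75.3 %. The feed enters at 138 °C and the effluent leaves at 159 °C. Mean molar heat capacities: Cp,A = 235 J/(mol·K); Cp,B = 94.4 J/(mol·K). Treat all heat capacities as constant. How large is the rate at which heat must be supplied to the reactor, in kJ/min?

Extent of reaction ξ = 0.753 × 20.5 = 15.437 mol/s
Reaction term: ξ·ΔH°_rxn = 15.437 × 73.1 = 1128.4 kJ/s
Sensible, feed 138→25 °C: -544.38 kJ/s
Outlet flows (mol/s): A 5.0635, B 30.873
Sensible, products 25→159 °C: 549.98 kJ/s
Q = ΔH = 1134 kJ/s = 1134 kW
Heat supplied = 68041 kJ/min

Q_in = 68000 kJ/min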